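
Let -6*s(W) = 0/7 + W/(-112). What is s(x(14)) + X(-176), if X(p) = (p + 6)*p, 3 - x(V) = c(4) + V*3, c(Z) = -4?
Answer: 2872315/96 ≈ 29920.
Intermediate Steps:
x(V) = 7 - 3*V (x(V) = 3 - (-4 + V*3) = 3 - (-4 + 3*V) = 3 + (4 - 3*V) = 7 - 3*V)
X(p) = p*(6 + p) (X(p) = (6 + p)*p = p*(6 + p))
s(W) = W/672 (s(W) = -(0/7 + W/(-112))/6 = -(0*(1/7) + W*(-1/112))/6 = -(0 - W/112)/6 = -(-1)*W/672 = W/672)
s(x(14)) + X(-176) = (7 - 3*14)/672 - 176*(6 - 176) = (7 - 42)/672 - 176*(-170) = (1/672)*(-35) + 29920 = -5/96 + 29920 = 2872315/96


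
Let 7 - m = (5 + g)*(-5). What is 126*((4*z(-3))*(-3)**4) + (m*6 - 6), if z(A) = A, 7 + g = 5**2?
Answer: -121746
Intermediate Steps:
g = 18 (g = -7 + 5**2 = -7 + 25 = 18)
m = 122 (m = 7 - (5 + 18)*(-5) = 7 - 23*(-5) = 7 - 1*(-115) = 7 + 115 = 122)
126*((4*z(-3))*(-3)**4) + (m*6 - 6) = 126*((4*(-3))*(-3)**4) + (122*6 - 6) = 126*(-12*81) + (732 - 6) = 126*(-972) + 726 = -122472 + 726 = -121746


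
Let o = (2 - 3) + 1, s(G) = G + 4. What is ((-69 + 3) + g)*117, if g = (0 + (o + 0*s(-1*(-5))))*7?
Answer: -7722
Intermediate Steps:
s(G) = 4 + G
o = 0 (o = -1 + 1 = 0)
g = 0 (g = (0 + (0 + 0*(4 - 1*(-5))))*7 = (0 + (0 + 0*(4 + 5)))*7 = (0 + (0 + 0*9))*7 = (0 + (0 + 0))*7 = (0 + 0)*7 = 0*7 = 0)
((-69 + 3) + g)*117 = ((-69 + 3) + 0)*117 = (-66 + 0)*117 = -66*117 = -7722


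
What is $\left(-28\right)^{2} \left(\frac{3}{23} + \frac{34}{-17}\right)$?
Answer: $- \frac{33712}{23} \approx -1465.7$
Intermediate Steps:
$\left(-28\right)^{2} \left(\frac{3}{23} + \frac{34}{-17}\right) = 784 \left(3 \cdot \frac{1}{23} + 34 \left(- \frac{1}{17}\right)\right) = 784 \left(\frac{3}{23} - 2\right) = 784 \left(- \frac{43}{23}\right) = - \frac{33712}{23}$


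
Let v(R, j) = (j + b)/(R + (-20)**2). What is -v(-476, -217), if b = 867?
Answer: 325/38 ≈ 8.5526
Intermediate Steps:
v(R, j) = (867 + j)/(400 + R) (v(R, j) = (j + 867)/(R + (-20)**2) = (867 + j)/(R + 400) = (867 + j)/(400 + R))
-v(-476, -217) = -(867 - 217)/(400 - 476) = -650/(-76) = -(-1)*650/76 = -1*(-325/38) = 325/38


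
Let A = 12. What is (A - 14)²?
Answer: 4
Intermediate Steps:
(A - 14)² = (12 - 14)² = (-2)² = 4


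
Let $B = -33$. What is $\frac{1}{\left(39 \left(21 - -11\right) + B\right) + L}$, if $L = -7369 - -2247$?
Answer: $- \frac{1}{3907} \approx -0.00025595$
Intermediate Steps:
$L = -5122$ ($L = -7369 + 2247 = -5122$)
$\frac{1}{\left(39 \left(21 - -11\right) + B\right) + L} = \frac{1}{\left(39 \left(21 - -11\right) - 33\right) - 5122} = \frac{1}{\left(39 \left(21 + 11\right) - 33\right) - 5122} = \frac{1}{\left(39 \cdot 32 - 33\right) - 5122} = \frac{1}{\left(1248 - 33\right) - 5122} = \frac{1}{1215 - 5122} = \frac{1}{-3907} = - \frac{1}{3907}$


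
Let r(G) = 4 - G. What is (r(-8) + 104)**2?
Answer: 13456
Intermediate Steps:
(r(-8) + 104)**2 = ((4 - 1*(-8)) + 104)**2 = ((4 + 8) + 104)**2 = (12 + 104)**2 = 116**2 = 13456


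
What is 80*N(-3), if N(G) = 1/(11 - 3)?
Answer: 10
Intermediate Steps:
N(G) = ⅛ (N(G) = 1/8 = ⅛)
80*N(-3) = 80*(⅛) = 10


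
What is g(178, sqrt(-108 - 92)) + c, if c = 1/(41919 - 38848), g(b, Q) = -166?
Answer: -509785/3071 ≈ -166.00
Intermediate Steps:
c = 1/3071 ≈ 0.00032563
g(178, sqrt(-108 - 92)) + c = -166 + 1/3071 = -509785/3071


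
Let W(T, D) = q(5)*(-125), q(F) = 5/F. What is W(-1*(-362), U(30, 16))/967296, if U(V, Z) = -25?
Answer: -125/967296 ≈ -0.00012923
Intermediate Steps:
W(T, D) = -125 (W(T, D) = (5/5)*(-125) = (5*(1/5))*(-125) = 1*(-125) = -125)
W(-1*(-362), U(30, 16))/967296 = -125/967296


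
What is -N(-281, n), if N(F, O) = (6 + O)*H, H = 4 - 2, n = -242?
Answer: 472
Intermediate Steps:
H = 2
N(F, O) = 12 + 2*O (N(F, O) = (6 + O)*2 = 12 + 2*O)
-N(-281, n) = -(12 + 2*(-242)) = -(12 - 484) = -1*(-472) = 472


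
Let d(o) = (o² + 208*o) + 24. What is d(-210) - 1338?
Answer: -894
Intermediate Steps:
d(o) = 24 + o² + 208*o
d(-210) - 1338 = (24 + (-210)² + 208*(-210)) - 1338 = (24 + 44100 - 43680) - 1338 = 444 - 1338 = -894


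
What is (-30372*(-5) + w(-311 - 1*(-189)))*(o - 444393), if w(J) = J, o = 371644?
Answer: -11038787762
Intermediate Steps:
(-30372*(-5) + w(-311 - 1*(-189)))*(o - 444393) = (-30372*(-5) + (-311 - 1*(-189)))*(371644 - 444393) = (151860 + (-311 + 189))*(-72749) = (151860 - 122)*(-72749) = 151738*(-72749) = -11038787762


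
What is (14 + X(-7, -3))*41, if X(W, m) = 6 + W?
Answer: 533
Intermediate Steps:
(14 + X(-7, -3))*41 = (14 + (6 - 7))*41 = (14 - 1)*41 = 13*41 = 533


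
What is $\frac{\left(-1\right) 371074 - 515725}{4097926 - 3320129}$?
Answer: $- \frac{886799}{777797} \approx -1.1401$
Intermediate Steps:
$\frac{\left(-1\right) 371074 - 515725}{4097926 - 3320129} = \frac{-371074 - 515725}{777797} = \left(-886799\right) \frac{1}{777797} = - \frac{886799}{777797}$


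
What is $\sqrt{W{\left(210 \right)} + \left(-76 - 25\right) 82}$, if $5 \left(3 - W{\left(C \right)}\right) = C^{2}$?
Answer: $i \sqrt{17099} \approx 130.76 i$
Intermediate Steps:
$W{\left(C \right)} = 3 - \frac{C^{2}}{5}$
$\sqrt{W{\left(210 \right)} + \left(-76 - 25\right) 82} = \sqrt{\left(3 - \frac{210^{2}}{5}\right) + \left(-76 - 25\right) 82} = \sqrt{\left(3 - 8820\right) - 8282} = \sqrt{-8817 - 8282} = \sqrt{-17099} = i \sqrt{17099}$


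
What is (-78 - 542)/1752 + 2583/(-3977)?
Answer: -42629/42486 ≈ -1.0034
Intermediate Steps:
(-78 - 542)/1752 + 2583/(-3977) = -620*1/1752 + 2583*(-1/3977) = -155/438 - 63/97 = -42629/42486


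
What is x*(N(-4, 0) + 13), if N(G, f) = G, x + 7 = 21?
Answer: 126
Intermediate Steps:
x = 14 (x = -7 + 21 = 14)
x*(N(-4, 0) + 13) = 14*(-4 + 13) = 14*9 = 126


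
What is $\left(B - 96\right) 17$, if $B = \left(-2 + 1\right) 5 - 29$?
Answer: $-2210$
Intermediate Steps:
$B = -34$ ($B = \left(-1\right) 5 - 29 = -5 - 29 = -34$)
$\left(B - 96\right) 17 = \left(-34 - 96\right) 17 = \left(-130\right) 17 = -2210$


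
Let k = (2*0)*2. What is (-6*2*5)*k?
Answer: 0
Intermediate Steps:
k = 0 (k = 0*2 = 0)
(-6*2*5)*k = -6*2*5*0 = -12*5*0 = -1*60*0 = -60*0 = 0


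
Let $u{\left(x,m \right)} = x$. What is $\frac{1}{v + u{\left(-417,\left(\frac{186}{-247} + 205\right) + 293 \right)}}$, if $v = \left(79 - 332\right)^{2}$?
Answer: $\frac{1}{63592} \approx 1.5725 \cdot 10^{-5}$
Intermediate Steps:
$v = 64009$ ($v = \left(-253\right)^{2} = 64009$)
$\frac{1}{v + u{\left(-417,\left(\frac{186}{-247} + 205\right) + 293 \right)}} = \frac{1}{64009 - 417} = \frac{1}{63592}$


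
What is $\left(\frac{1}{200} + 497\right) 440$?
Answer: $\frac{1093411}{5} \approx 2.1868 \cdot 10^{5}$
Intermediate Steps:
$\left(\frac{1}{200} + 497\right) 440 = \frac{99401}{200} \cdot 440 = \frac{1093411}{5}$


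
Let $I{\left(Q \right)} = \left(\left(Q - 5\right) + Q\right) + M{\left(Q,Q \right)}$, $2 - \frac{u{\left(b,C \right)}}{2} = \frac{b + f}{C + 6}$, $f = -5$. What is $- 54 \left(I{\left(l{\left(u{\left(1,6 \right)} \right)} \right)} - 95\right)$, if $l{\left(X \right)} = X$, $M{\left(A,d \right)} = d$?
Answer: $4644$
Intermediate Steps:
$u{\left(b,C \right)} = 4 - \frac{2 \left(-5 + b\right)}{6 + C}$ ($u{\left(b,C \right)} = 4 - 2 \frac{b - 5}{C + 6} = 4 - 2 \frac{-5 + b}{6 + C} = 4 - \frac{2 \left(-5 + b\right)}{6 + C}$)
$I{\left(Q \right)} = -5 + 3 Q$ ($I{\left(Q \right)} = \left(\left(Q - 5\right) + Q\right) + Q = \left(\left(-5 + Q\right) + Q\right) + Q = \left(-5 + 2 Q\right) + Q = -5 + 3 Q$)
$- 54 \left(I{\left(l{\left(u{\left(1,6 \right)} \right)} \right)} - 95\right) = - 54 \left(\left(-5 + 3 \frac{2 \left(17 - 1 + 2 \cdot 6\right)}{6 + 6}\right) - 95\right) = - 54 \left(\left(-5 + 3 \frac{2 \left(17 - 1 + 12\right)}{12}\right) - 95\right) = - 54 \left(\left(-5 + 3 \cdot 2 \cdot \frac{1}{12} \cdot 28\right) - 95\right) = - 54 \left(\left(-5 + 3 \cdot \frac{14}{3}\right) - 95\right) = - 54 \left(\left(-5 + 14\right) - 95\right) = - 54 \left(9 - 95\right) = \left(-54\right) \left(-86\right) = 4644$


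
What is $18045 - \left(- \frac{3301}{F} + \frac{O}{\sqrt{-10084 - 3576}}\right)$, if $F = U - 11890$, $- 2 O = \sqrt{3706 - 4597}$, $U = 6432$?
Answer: $\frac{98486309}{5458} + \frac{9 \sqrt{37565}}{13660} \approx 18045.0$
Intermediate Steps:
$O = - \frac{9 i \sqrt{11}}{2}$ ($O = - \frac{\sqrt{3706 - 4597}}{2} = - \frac{\sqrt{-891}}{2} = - \frac{9 i \sqrt{11}}{2} \approx - 14.925 i$)
$F = -5458$ ($F = 6432 - 11890 = -5458$)
$18045 - \left(- \frac{3301}{F} + \frac{O}{\sqrt{-10084 - 3576}}\right) = 18045 - \left(- \frac{3301}{-5458} + \frac{\left(- \frac{9}{2}\right) i \sqrt{11}}{\sqrt{-10084 - 3576}}\right) = 18045 - \left(\left(-3301\right) \left(- \frac{1}{5458}\right) + \frac{\left(- \frac{9}{2}\right) i \sqrt{11}}{\sqrt{-13660}}\right) = 18045 - \left(\frac{3301}{5458} + \frac{\left(- \frac{9}{2}\right) i \sqrt{11}}{2 i \sqrt{3415}}\right) = 18045 - \left(\frac{3301}{5458} + - \frac{9 i \sqrt{11}}{2} \left(- \frac{i \sqrt{3415}}{6830}\right)\right) = 18045 - \left(\frac{3301}{5458} - \frac{9 \sqrt{37565}}{13660}\right) = \frac{98486309}{5458} + \frac{9 \sqrt{37565}}{13660}$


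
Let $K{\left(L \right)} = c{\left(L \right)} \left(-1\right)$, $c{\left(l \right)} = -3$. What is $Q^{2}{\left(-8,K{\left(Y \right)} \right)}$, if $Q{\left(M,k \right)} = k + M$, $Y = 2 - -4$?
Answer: $25$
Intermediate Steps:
$Y = 6$ ($Y = 2 + 4 = 6$)
$K{\left(L \right)} = 3$ ($K{\left(L \right)} = \left(-3\right) \left(-1\right) = 3$)
$Q{\left(M,k \right)} = M + k$
$Q^{2}{\left(-8,K{\left(Y \right)} \right)} = \left(-8 + 3\right)^{2} = \left(-5\right)^{2} = 25$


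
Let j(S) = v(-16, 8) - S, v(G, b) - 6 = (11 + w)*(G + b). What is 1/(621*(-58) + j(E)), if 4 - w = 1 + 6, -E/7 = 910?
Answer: -1/29706 ≈ -3.3663e-5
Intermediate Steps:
E = -6370 (E = -7*910 = -6370)
w = -3 (w = 4 - (1 + 6) = 4 - 1*7 = 4 - 7 = -3)
v(G, b) = 6 + 8*G + 8*b (v(G, b) = 6 + (11 - 3)*(G + b) = 6 + 8*(G + b) = 6 + (8*G + 8*b) = 6 + 8*G + 8*b)
j(S) = -58 - S (j(S) = (6 + 8*(-16) + 8*8) - S = (6 - 128 + 64) - S = -58 - S)
1/(621*(-58) + j(E)) = 1/(621*(-58) + (-58 - 1*(-6370))) = 1/(-36018 + (-58 + 6370)) = 1/(-36018 + 6312) = 1/(-29706) = -1/29706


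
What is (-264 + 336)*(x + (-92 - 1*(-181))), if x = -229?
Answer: -10080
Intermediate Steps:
(-264 + 336)*(x + (-92 - 1*(-181))) = (-264 + 336)*(-229 + (-92 - 1*(-181))) = 72*(-229 + (-92 + 181)) = 72*(-229 + 89) = 72*(-140) = -10080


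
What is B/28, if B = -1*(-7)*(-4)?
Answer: -1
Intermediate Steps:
B = -28 (B = 7*(-4) = -28)
B/28 = -28/28 = (1/28)*(-28) = -1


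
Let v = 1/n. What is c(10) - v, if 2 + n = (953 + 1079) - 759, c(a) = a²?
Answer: 127099/1271 ≈ 99.999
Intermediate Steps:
n = 1271 (n = -2 + ((953 + 1079) - 759) = -2 + (2032 - 759) = -2 + 1273 = 1271)
v = 1/1271 ≈ 0.00078678
c(10) - v = 10² - 1*1/1271 = 100 - 1/1271 = 127099/1271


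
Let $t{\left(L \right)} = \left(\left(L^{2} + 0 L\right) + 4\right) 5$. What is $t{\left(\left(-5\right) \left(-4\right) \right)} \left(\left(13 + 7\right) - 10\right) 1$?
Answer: $20200$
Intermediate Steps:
$t{\left(L \right)} = 20 + 5 L^{2}$ ($t{\left(L \right)} = \left(\left(L^{2} + 0\right) + 4\right) 5 = \left(L^{2} + 4\right) 5 = \left(4 + L^{2}\right) 5 = 20 + 5 L^{2}$)
$t{\left(\left(-5\right) \left(-4\right) \right)} \left(\left(13 + 7\right) - 10\right) 1 = \left(20 + 5 \left(\left(-5\right) \left(-4\right)\right)^{2}\right) \left(\left(13 + 7\right) - 10\right) 1 = \left(20 + 5 \cdot 20^{2}\right) \left(20 - 10\right) 1 = \left(20 + 5 \cdot 400\right) 10 \cdot 1 = \left(20 + 2000\right) 10 \cdot 1 = 2020 \cdot 10 \cdot 1 = 20200 \cdot 1 = 20200$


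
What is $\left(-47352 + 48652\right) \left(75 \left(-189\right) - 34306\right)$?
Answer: $-63025300$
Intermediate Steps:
$\left(-47352 + 48652\right) \left(75 \left(-189\right) - 34306\right) = 1300 \left(-14175 - 34306\right) = 1300 \left(-48481\right) = -63025300$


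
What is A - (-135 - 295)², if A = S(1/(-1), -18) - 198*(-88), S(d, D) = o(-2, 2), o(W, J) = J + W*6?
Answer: -167486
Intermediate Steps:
o(W, J) = J + 6*W
S(d, D) = -10 (S(d, D) = 2 + 6*(-2) = 2 - 12 = -10)
A = 17414 (A = -10 - 198*(-88) = -10 + 17424 = 17414)
A - (-135 - 295)² = 17414 - (-135 - 295)² = 17414 - 1*(-430)² = 17414 - 1*184900 = 17414 - 184900 = -167486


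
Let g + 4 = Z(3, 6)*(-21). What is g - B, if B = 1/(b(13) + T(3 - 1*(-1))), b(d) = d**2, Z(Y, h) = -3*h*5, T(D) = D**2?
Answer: 348909/185 ≈ 1886.0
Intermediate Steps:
Z(Y, h) = -15*h
B = 1/185 (B = 1/(13**2 + (3 - 1*(-1))**2) = 1/(169 + (3 + 1)**2) = 1/(169 + 4**2) = 1/(169 + 16) = 1/185 ≈ 0.0054054)
g = 1886 (g = -4 - 15*6*(-21) = -4 - 90*(-21) = -4 + 1890 = 1886)
g - B = 1886 - 1*1/185 = 1886 - 1/185 = 348909/185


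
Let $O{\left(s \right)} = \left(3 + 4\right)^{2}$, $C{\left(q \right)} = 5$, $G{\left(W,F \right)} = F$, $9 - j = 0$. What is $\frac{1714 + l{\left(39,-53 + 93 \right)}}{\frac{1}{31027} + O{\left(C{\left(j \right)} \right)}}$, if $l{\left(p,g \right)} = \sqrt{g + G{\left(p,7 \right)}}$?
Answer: $\frac{26590139}{760162} + \frac{31027 \sqrt{47}}{1520324} \approx 35.12$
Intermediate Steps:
$j = 9$ ($j = 9 - 0 = 9 + 0 = 9$)
$O{\left(s \right)} = 49$ ($O{\left(s \right)} = 7^{2} = 49$)
$l{\left(p,g \right)} = \sqrt{7 + g}$ ($l{\left(p,g \right)} = \sqrt{g + 7} = \sqrt{7 + g}$)
$\frac{1714 + l{\left(39,-53 + 93 \right)}}{\frac{1}{31027} + O{\left(C{\left(j \right)} \right)}} = \frac{1714 + \sqrt{7 + \left(-53 + 93\right)}}{\frac{1}{31027} + 49} = \frac{1714 + \sqrt{7 + 40}}{\frac{1}{31027} + 49} = \frac{1714 + \sqrt{47}}{\frac{1520324}{31027}} = \left(1714 + \sqrt{47}\right) \frac{31027}{1520324} = \frac{26590139}{760162} + \frac{31027 \sqrt{47}}{1520324}$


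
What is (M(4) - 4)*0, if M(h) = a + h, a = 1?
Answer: 0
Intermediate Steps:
M(h) = 1 + h
(M(4) - 4)*0 = ((1 + 4) - 4)*0 = (5 - 4)*0 = 1*0 = 0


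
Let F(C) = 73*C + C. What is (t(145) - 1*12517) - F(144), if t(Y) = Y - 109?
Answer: -23137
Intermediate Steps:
F(C) = 74*C
t(Y) = -109 + Y
(t(145) - 1*12517) - F(144) = ((-109 + 145) - 1*12517) - 74*144 = (36 - 12517) - 1*10656 = -12481 - 10656 = -23137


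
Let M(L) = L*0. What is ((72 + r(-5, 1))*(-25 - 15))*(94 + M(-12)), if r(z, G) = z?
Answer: -251920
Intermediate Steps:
M(L) = 0
((72 + r(-5, 1))*(-25 - 15))*(94 + M(-12)) = ((72 - 5)*(-25 - 15))*(94 + 0) = (67*(-40))*94 = -2680*94 = -251920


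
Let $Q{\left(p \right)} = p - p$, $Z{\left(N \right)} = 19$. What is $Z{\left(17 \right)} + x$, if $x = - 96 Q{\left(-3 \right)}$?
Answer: $19$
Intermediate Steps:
$Q{\left(p \right)} = 0$
$x = 0$ ($x = \left(-96\right) 0 = 0$)
$Z{\left(17 \right)} + x = 19 + 0 = 19$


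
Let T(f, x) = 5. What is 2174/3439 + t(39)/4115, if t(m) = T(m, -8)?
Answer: 1792641/2830297 ≈ 0.63338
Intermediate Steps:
t(m) = 5
2174/3439 + t(39)/4115 = 2174/3439 + 5/4115 = 2174*(1/3439) + 5*(1/4115) = 2174/3439 + 1/823 = 1792641/2830297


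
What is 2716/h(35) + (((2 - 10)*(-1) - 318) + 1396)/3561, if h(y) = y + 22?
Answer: 3244526/67659 ≈ 47.954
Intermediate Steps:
h(y) = 22 + y
2716/h(35) + (((2 - 10)*(-1) - 318) + 1396)/3561 = 2716/(22 + 35) + (((2 - 10)*(-1) - 318) + 1396)/3561 = 2716/57 + ((-8*(-1) - 318) + 1396)*(1/3561) = 2716*(1/57) + ((8 - 318) + 1396)*(1/3561) = 2716/57 + (-310 + 1396)*(1/3561) = 2716/57 + 1086*(1/3561) = 2716/57 + 362/1187 = 3244526/67659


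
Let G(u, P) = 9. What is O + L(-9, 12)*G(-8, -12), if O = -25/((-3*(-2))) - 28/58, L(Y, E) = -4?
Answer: -7073/174 ≈ -40.649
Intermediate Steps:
O = -809/174 (O = -25/6 - 28*1/58 = -25*1/6 - 14/29 = -25/6 - 14/29 = -809/174 ≈ -4.6494)
O + L(-9, 12)*G(-8, -12) = -809/174 - 4*9 = -809/174 - 36 = -7073/174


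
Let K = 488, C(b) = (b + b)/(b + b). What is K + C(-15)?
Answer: 489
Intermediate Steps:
C(b) = 1 (C(b) = (2*b)/((2*b)) = (2*b)*(1/(2*b)) = 1)
K + C(-15) = 488 + 1 = 489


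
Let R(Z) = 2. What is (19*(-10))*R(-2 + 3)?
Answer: -380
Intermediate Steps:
(19*(-10))*R(-2 + 3) = (19*(-10))*2 = -190*2 = -380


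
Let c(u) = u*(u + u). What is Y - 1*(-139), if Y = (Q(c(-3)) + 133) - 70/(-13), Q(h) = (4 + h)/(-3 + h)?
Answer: 54376/195 ≈ 278.85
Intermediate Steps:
c(u) = 2*u² (c(u) = u*(2*u) = 2*u²)
Q(h) = (4 + h)/(-3 + h)
Y = 27271/195 (Y = ((4 + 2*(-3)²)/(-3 + 2*(-3)²) + 133) - 70/(-13) = ((4 + 2*9)/(-3 + 2*9) + 133) - 70*(-1/13) = ((4 + 18)/(-3 + 18) + 133) + 70/13 = (22/15 + 133) + 70/13 = 2017/15 + 70/13 = 27271/195 ≈ 139.85)
Y - 1*(-139) = 27271/195 - 1*(-139) = 27271/195 + 139 = 54376/195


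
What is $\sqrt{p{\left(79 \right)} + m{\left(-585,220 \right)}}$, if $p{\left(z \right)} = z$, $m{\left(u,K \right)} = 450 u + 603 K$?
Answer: $i \sqrt{130511} \approx 361.26 i$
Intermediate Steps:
$\sqrt{p{\left(79 \right)} + m{\left(-585,220 \right)}} = \sqrt{79 + \left(450 \left(-585\right) + 603 \cdot 220\right)} = \sqrt{79 + \left(-263250 + 132660\right)} = \sqrt{79 - 130590} = \sqrt{-130511} = i \sqrt{130511}$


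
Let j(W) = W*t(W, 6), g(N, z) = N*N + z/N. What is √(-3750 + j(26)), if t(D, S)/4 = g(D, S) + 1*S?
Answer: √67202 ≈ 259.23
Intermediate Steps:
g(N, z) = N² + z/N
t(D, S) = 4*S + 4*(S + D³)/D (t(D, S) = 4*((S + D³)/D + 1*S) = 4*((S + D³)/D + S) = 4*(S + (S + D³)/D) = 4*S + 4*(S + D³)/D)
j(W) = W*(24 + 4*W² + 24/W) (j(W) = W*(4*6 + 4*W² + 4*6/W) = W*(24 + 4*W² + 24/W))
√(-3750 + j(26)) = √(-3750 + (24 + 4*26³ + 24*26)) = √(-3750 + (24 + 4*17576 + 624)) = √(-3750 + (24 + 70304 + 624)) = √(-3750 + 70952) = √67202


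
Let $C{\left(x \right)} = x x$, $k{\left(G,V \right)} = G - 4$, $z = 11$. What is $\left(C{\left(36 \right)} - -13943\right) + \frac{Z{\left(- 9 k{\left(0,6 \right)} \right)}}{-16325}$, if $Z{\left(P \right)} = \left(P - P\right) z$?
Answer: $15239$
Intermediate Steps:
$k{\left(G,V \right)} = -4 + G$
$C{\left(x \right)} = x^{2}$
$Z{\left(P \right)} = 0$ ($Z{\left(P \right)} = \left(P - P\right) 11 = 0 \cdot 11 = 0$)
$\left(C{\left(36 \right)} - -13943\right) + \frac{Z{\left(- 9 k{\left(0,6 \right)} \right)}}{-16325} = \left(36^{2} - -13943\right) + \frac{0}{-16325} = \left(1296 + 13943\right) + 0 \left(- \frac{1}{16325}\right) = 15239 + 0 = 15239$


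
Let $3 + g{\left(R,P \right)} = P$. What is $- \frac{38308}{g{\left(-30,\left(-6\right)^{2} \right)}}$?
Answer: $- \frac{38308}{33} \approx -1160.8$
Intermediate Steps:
$g{\left(R,P \right)} = -3 + P$
$- \frac{38308}{g{\left(-30,\left(-6\right)^{2} \right)}} = - \frac{38308}{-3 + \left(-6\right)^{2}} = - \frac{38308}{-3 + 36} = - \frac{38308}{33}$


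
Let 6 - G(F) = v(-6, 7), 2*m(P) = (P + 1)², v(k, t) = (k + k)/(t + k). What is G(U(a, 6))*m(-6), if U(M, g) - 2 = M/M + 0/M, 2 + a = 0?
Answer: 225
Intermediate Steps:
a = -2 (a = -2 + 0 = -2)
v(k, t) = 2*k/(k + t) (v(k, t) = (2*k)/(k + t) = 2*k/(k + t))
m(P) = (1 + P)²/2 (m(P) = (P + 1)²/2 = (1 + P)²/2)
U(M, g) = 3 (U(M, g) = 2 + (M/M + 0/M) = 2 + (1 + 0) = 2 + 1 = 3)
G(F) = 18 (G(F) = 6 - 2*(-6)/(-6 + 7) = 6 - 2*(-6)/1 = 6 - 2*(-6) = 6 - 1*(-12) = 6 + 12 = 18)
G(U(a, 6))*m(-6) = 18*((1 - 6)²/2) = 18*((½)*(-5)²) = 18*((½)*25) = 18*(25/2) = 225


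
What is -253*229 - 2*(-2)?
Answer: -57933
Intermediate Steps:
-253*229 - 2*(-2) = -57937 + 4 = -57933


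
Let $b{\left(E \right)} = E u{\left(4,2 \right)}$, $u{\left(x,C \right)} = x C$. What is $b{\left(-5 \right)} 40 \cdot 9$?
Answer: $-14400$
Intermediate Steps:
$u{\left(x,C \right)} = C x$
$b{\left(E \right)} = 8 E$ ($b{\left(E \right)} = E 2 \cdot 4 = E 8 = 8 E$)
$b{\left(-5 \right)} 40 \cdot 9 = 8 \left(-5\right) 40 \cdot 9 = \left(-40\right) 40 \cdot 9 = \left(-1600\right) 9 = -14400$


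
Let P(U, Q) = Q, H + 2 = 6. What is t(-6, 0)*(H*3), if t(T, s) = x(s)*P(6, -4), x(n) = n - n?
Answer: 0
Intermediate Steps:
H = 4 (H = -2 + 6 = 4)
x(n) = 0
t(T, s) = 0 (t(T, s) = 0*(-4) = 0)
t(-6, 0)*(H*3) = 0*(4*3) = 0*12 = 0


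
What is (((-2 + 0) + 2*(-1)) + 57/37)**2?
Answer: 8281/1369 ≈ 6.0489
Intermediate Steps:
(((-2 + 0) + 2*(-1)) + 57/37)**2 = ((-2 - 2) + 57*(1/37))**2 = (-4 + 57/37)**2 = (-91/37)**2 = 8281/1369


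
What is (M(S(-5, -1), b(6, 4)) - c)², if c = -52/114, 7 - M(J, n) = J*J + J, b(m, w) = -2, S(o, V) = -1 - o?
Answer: 511225/3249 ≈ 157.35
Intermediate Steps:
M(J, n) = 7 - J - J² (M(J, n) = 7 - (J*J + J) = 7 - (J² + J) = 7 - (J + J²) = 7 + (-J - J²) = 7 - J - J²)
c = -26/57 (c = -52*1/114 = -26/57 ≈ -0.45614)
(M(S(-5, -1), b(6, 4)) - c)² = ((7 - (-1 - 1*(-5)) - (-1 - 1*(-5))²) - 1*(-26/57))² = ((7 - (-1 + 5) - (-1 + 5)²) + 26/57)² = ((7 - 1*4 - 1*4²) + 26/57)² = ((7 - 4 - 1*16) + 26/57)² = ((7 - 4 - 16) + 26/57)² = (-13 + 26/57)² = (-715/57)² = 511225/3249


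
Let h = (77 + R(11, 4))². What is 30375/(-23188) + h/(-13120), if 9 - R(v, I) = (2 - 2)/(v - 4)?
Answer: -35626153/19014160 ≈ -1.8737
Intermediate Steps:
R(v, I) = 9 (R(v, I) = 9 - (2 - 2)/(v - 4) = 9 - 0/(-4 + v) = 9 - 1*0 = 9 + 0 = 9)
h = 7396 (h = (77 + 9)² = 86² = 7396)
30375/(-23188) + h/(-13120) = 30375/(-23188) + 7396/(-13120) = 30375*(-1/23188) + 7396*(-1/13120) = -30375/23188 - 1849/3280 = -35626153/19014160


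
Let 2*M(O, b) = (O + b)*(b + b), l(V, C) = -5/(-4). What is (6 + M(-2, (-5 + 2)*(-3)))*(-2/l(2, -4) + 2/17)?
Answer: -8694/85 ≈ -102.28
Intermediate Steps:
l(V, C) = 5/4 (l(V, C) = -5*(-1/4) = 5/4)
M(O, b) = b*(O + b) (M(O, b) = ((O + b)*(b + b))/2 = ((O + b)*(2*b))/2 = (2*b*(O + b))/2 = b*(O + b))
(6 + M(-2, (-5 + 2)*(-3)))*(-2/l(2, -4) + 2/17) = (6 + ((-5 + 2)*(-3))*(-2 + (-5 + 2)*(-3)))*(-2/5/4 + 2/17) = (6 + (-3*(-3))*(-2 - 3*(-3)))*(-2*4/5 + 2*(1/17)) = (6 + 9*(-2 + 9))*(-8/5 + 2/17) = (6 + 9*7)*(-126/85) = (6 + 63)*(-126/85) = 69*(-126/85) = -8694/85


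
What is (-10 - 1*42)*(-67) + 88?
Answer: 3572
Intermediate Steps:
(-10 - 1*42)*(-67) + 88 = (-10 - 42)*(-67) + 88 = -52*(-67) + 88 = 3484 + 88 = 3572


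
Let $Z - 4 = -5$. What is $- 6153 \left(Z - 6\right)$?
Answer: $43071$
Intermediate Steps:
$Z = -1$ ($Z = 4 - 5 = -1$)
$- 6153 \left(Z - 6\right) = - 6153 \left(-1 - 6\right) = \left(-6153\right) \left(-7\right) = 43071$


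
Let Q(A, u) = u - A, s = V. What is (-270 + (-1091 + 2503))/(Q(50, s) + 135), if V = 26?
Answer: 1142/111 ≈ 10.288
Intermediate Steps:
s = 26
(-270 + (-1091 + 2503))/(Q(50, s) + 135) = (-270 + (-1091 + 2503))/((26 - 1*50) + 135) = (-270 + 1412)/((26 - 50) + 135) = 1142/(-24 + 135) = 1142/111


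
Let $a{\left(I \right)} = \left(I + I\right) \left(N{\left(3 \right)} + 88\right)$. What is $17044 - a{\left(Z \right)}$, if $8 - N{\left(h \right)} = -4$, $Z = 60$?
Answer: $5044$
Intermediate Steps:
$N{\left(h \right)} = 12$ ($N{\left(h \right)} = 8 - -4 = 8 + 4 = 12$)
$a{\left(I \right)} = 200 I$ ($a{\left(I \right)} = \left(I + I\right) \left(12 + 88\right) = 2 I 100 = 200 I$)
$17044 - a{\left(Z \right)} = 17044 - 200 \cdot 60 = 17044 - 12000 = 5044$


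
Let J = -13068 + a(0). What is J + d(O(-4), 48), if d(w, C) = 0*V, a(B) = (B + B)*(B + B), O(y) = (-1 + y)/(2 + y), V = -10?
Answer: -13068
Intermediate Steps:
O(y) = (-1 + y)/(2 + y)
a(B) = 4*B**2 (a(B) = (2*B)*(2*B) = 4*B**2)
d(w, C) = 0 (d(w, C) = 0*(-10) = 0)
J = -13068 (J = -13068 + 4*0**2 = -13068 + 4*0 = -13068 + 0 = -13068)
J + d(O(-4), 48) = -13068 + 0 = -13068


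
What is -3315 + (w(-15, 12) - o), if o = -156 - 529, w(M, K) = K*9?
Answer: -2522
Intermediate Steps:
w(M, K) = 9*K
o = -685
-3315 + (w(-15, 12) - o) = -3315 + (9*12 - 1*(-685)) = -3315 + (108 + 685) = -3315 + 793 = -2522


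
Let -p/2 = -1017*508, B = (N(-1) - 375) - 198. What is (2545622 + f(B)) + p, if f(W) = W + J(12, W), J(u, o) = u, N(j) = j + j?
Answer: 3578331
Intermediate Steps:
N(j) = 2*j
B = -575 (B = (2*(-1) - 375) - 198 = (-2 - 375) - 198 = -377 - 198 = -575)
f(W) = 12 + W (f(W) = W + 12 = 12 + W)
p = 1033272 (p = -(-2034)*508 = -2*(-516636) = 1033272)
(2545622 + f(B)) + p = (2545622 + (12 - 575)) + 1033272 = (2545622 - 563) + 1033272 = 2545059 + 1033272 = 3578331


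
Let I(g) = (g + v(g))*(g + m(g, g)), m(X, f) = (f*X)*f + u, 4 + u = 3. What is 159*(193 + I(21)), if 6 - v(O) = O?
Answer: 8884761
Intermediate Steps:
u = -1 (u = -4 + 3 = -1)
m(X, f) = -1 + X*f² (m(X, f) = (f*X)*f - 1 = (X*f)*f - 1 = X*f² - 1 = -1 + X*f²)
v(O) = 6 - O
I(g) = -6 + 6*g + 6*g³ (I(g) = (g + (6 - g))*(g + (-1 + g*g²)) = 6*(g + (-1 + g³)) = 6*(-1 + g + g³) = -6 + 6*g + 6*g³)
159*(193 + I(21)) = 159*(193 + (-6 + 6*21 + 6*21³)) = 159*(193 + (-6 + 126 + 6*9261)) = 159*(193 + (-6 + 126 + 55566)) = 159*(193 + 55686) = 159*55879 = 8884761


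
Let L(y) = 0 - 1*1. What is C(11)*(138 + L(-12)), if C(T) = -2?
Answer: -274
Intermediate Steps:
L(y) = -1 (L(y) = 0 - 1 = -1)
C(11)*(138 + L(-12)) = -2*(138 - 1) = -2*137 = -274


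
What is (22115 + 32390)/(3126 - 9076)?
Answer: -10901/1190 ≈ -9.1605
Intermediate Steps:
(22115 + 32390)/(3126 - 9076) = 54505/(-5950) = 54505*(-1/5950) = -10901/1190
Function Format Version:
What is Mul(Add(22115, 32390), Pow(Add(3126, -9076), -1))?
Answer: Rational(-10901, 1190) ≈ -9.1605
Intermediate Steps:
Mul(Add(22115, 32390), Pow(Add(3126, -9076), -1)) = Mul(54505, Pow(-5950, -1)) = Mul(54505, Rational(-1, 5950)) = Rational(-10901, 1190)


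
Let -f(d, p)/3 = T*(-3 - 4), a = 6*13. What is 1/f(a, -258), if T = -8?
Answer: -1/168 ≈ -0.0059524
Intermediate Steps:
a = 78
f(d, p) = -168 (f(d, p) = -(-24)*(-3 - 4) = -(-24)*(-7) = -3*56 = -168)
1/f(a, -258) = 1/(-168) = -1/168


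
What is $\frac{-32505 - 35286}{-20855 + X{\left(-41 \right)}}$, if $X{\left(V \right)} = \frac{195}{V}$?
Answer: $\frac{2779431}{855250} \approx 3.2498$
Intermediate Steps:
$\frac{-32505 - 35286}{-20855 + X{\left(-41 \right)}} = \frac{-32505 - 35286}{-20855 + \frac{195}{-41}} = - \frac{67791}{-20855 + 195 \left(- \frac{1}{41}\right)} = - \frac{67791}{-20855 - \frac{195}{41}} = - \frac{67791}{- \frac{855250}{41}} = \left(-67791\right) \left(- \frac{41}{855250}\right) = \frac{2779431}{855250}$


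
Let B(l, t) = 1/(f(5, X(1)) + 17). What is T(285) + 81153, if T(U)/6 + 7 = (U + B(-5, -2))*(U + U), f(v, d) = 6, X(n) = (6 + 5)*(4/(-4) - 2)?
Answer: 24287073/23 ≈ 1.0560e+6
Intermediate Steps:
X(n) = -33 (X(n) = 11*(4*(-¼) - 2) = 11*(-1 - 2) = 11*(-3) = -33)
B(l, t) = 1/23 (B(l, t) = 1/(6 + 17) = 1/23)
T(U) = -42 + 12*U*(1/23 + U) (T(U) = -42 + 6*((U + 1/23)*(U + U)) = -42 + 6*((1/23 + U)*(2*U)) = -42 + 6*(2*U*(1/23 + U)) = -42 + 12*U*(1/23 + U))
T(285) + 81153 = (-42 + 12*285² + (12/23)*285) + 81153 = (-42 + 12*81225 + 3420/23) + 81153 = (-42 + 974700 + 3420/23) + 81153 = 22420554/23 + 81153 = 24287073/23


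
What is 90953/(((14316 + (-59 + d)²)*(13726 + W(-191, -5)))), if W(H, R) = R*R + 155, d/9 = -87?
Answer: 90953/10057931680 ≈ 9.0429e-6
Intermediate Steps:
d = -783 (d = 9*(-87) = -783)
W(H, R) = 155 + R² (W(H, R) = R² + 155 = 155 + R²)
90953/(((14316 + (-59 + d)²)*(13726 + W(-191, -5)))) = 90953/(((14316 + (-59 - 783)²)*(13726 + (155 + (-5)²)))) = 90953/(((14316 + (-842)²)*(13726 + (155 + 25)))) = 90953/(((14316 + 708964)*(13726 + 180))) = 90953/((723280*13906)) = 90953/10057931680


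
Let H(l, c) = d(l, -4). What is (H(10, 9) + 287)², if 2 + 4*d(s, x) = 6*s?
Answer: 363609/4 ≈ 90902.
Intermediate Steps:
d(s, x) = -½ + 3*s/2 (d(s, x) = -½ + (6*s)/4 = -½ + 3*s/2)
H(l, c) = -½ + 3*l/2
(H(10, 9) + 287)² = ((-½ + (3/2)*10) + 287)² = ((-½ + 15) + 287)² = (29/2 + 287)² = (603/2)² = 363609/4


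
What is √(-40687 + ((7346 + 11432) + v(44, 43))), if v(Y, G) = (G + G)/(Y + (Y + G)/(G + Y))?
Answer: I*√4929095/15 ≈ 148.01*I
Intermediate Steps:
v(Y, G) = 2*G/(1 + Y) (v(Y, G) = (2*G)/(Y + (G + Y)/(G + Y)) = (2*G)/(Y + 1) = (2*G)/(1 + Y) = 2*G/(1 + Y))
√(-40687 + ((7346 + 11432) + v(44, 43))) = √(-40687 + ((7346 + 11432) + 2*43/(1 + 44))) = √(-40687 + (18778 + 2*43/45)) = √(-40687 + (18778 + 2*43*(1/45))) = √(-40687 + (18778 + 86/45)) = √(-40687 + 845096/45) = √(-985819/45) = I*√4929095/15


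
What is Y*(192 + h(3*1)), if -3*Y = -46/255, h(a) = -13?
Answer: 8234/765 ≈ 10.763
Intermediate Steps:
Y = 46/765 (Y = -(-46)/(3*255) = -⅓*(-46/255) = 46/765 ≈ 0.060131)
Y*(192 + h(3*1)) = 46*(192 - 13)/765 = (46/765)*179 = 8234/765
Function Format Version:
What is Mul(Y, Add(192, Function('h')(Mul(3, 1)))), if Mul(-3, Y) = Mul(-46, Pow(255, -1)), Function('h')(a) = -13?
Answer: Rational(8234, 765) ≈ 10.763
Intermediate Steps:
Y = Rational(46, 765) (Y = Mul(Rational(-1, 3), Mul(-46, Pow(255, -1))) = Mul(Rational(-1, 3), Mul(-46, Rational(1, 255))) = Mul(Rational(-1, 3), Rational(-46, 255)) = Rational(46, 765) ≈ 0.060131)
Mul(Y, Add(192, Function('h')(Mul(3, 1)))) = Mul(Rational(46, 765), Add(192, -13)) = Mul(Rational(46, 765), 179) = Rational(8234, 765)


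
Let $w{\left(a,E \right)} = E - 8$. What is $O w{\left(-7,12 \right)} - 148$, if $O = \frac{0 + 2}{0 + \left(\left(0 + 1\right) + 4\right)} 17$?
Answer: $- \frac{604}{5} \approx -120.8$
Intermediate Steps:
$w{\left(a,E \right)} = -8 + E$
$O = \frac{34}{5}$ ($O = \frac{2}{0 + \left(1 + 4\right)} 17 = \frac{2}{0 + 5} \cdot 17 = \frac{2}{5} \cdot 17 = \frac{34}{5} \approx 6.8$)
$O w{\left(-7,12 \right)} - 148 = \frac{34 \left(-8 + 12\right)}{5} - 148 = \frac{34}{5} \cdot 4 - 148 = \frac{136}{5} - 148 = - \frac{604}{5}$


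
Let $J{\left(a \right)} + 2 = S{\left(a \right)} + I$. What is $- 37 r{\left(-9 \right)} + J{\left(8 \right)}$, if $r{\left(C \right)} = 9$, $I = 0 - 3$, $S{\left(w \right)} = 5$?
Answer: $-333$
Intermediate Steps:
$I = -3$ ($I = 0 - 3 = -3$)
$J{\left(a \right)} = 0$ ($J{\left(a \right)} = -2 + \left(5 - 3\right) = -2 + 2 = 0$)
$- 37 r{\left(-9 \right)} + J{\left(8 \right)} = \left(-37\right) 9 + 0 = -333 + 0 = -333$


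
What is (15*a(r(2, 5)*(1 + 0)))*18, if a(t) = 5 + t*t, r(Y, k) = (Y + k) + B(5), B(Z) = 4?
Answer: 34020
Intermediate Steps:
r(Y, k) = 4 + Y + k (r(Y, k) = (Y + k) + 4 = 4 + Y + k)
a(t) = 5 + t**2
(15*a(r(2, 5)*(1 + 0)))*18 = (15*(5 + ((4 + 2 + 5)*(1 + 0))**2))*18 = (15*(5 + (11*1)**2))*18 = (15*(5 + 11**2))*18 = (15*(5 + 121))*18 = (15*126)*18 = 1890*18 = 34020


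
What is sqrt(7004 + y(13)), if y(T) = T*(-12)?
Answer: 8*sqrt(107) ≈ 82.753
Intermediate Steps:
y(T) = -12*T
sqrt(7004 + y(13)) = sqrt(7004 - 12*13) = sqrt(7004 - 156) = sqrt(6848) = 8*sqrt(107)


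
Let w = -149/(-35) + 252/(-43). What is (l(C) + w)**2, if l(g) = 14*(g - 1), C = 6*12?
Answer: 2230712512249/2265025 ≈ 9.8485e+5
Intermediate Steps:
C = 72
w = -2413/1505 (w = -149*(-1/35) + 252*(-1/43) = 149/35 - 252/43 = -2413/1505 ≈ -1.6033)
l(g) = -14 + 14*g (l(g) = 14*(-1 + g) = -14 + 14*g)
(l(C) + w)**2 = ((-14 + 14*72) - 2413/1505)**2 = ((-14 + 1008) - 2413/1505)**2 = (994 - 2413/1505)**2 = (1493557/1505)**2 = 2230712512249/2265025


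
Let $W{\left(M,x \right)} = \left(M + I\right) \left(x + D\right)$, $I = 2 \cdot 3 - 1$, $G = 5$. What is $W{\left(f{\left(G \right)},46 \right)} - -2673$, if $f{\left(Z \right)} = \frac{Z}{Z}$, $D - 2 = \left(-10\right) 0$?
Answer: $2961$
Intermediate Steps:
$D = 2$ ($D = 2 - 0 = 2 + 0 = 2$)
$I = 5$ ($I = 6 - 1 = 5$)
$f{\left(Z \right)} = 1$
$W{\left(M,x \right)} = \left(2 + x\right) \left(5 + M\right)$ ($W{\left(M,x \right)} = \left(M + 5\right) \left(x + 2\right) = \left(5 + M\right) \left(2 + x\right) = \left(2 + x\right) \left(5 + M\right)$)
$W{\left(f{\left(G \right)},46 \right)} - -2673 = \left(10 + 2 \cdot 1 + 5 \cdot 46 + 1 \cdot 46\right) - -2673 = \left(10 + 2 + 230 + 46\right) + 2673 = 288 + 2673 = 2961$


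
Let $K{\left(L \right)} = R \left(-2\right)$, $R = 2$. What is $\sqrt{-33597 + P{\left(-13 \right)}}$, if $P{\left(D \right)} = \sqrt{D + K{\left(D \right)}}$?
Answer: $\sqrt{-33597 + i \sqrt{17}} \approx 0.011 + 183.29 i$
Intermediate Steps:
$K{\left(L \right)} = -4$ ($K{\left(L \right)} = 2 \left(-2\right) = -4$)
$P{\left(D \right)} = \sqrt{-4 + D}$ ($P{\left(D \right)} = \sqrt{D - 4} = \sqrt{-4 + D}$)
$\sqrt{-33597 + P{\left(-13 \right)}} = \sqrt{-33597 + \sqrt{-4 - 13}} = \sqrt{-33597 + \sqrt{-17}} = \sqrt{-33597 + i \sqrt{17}}$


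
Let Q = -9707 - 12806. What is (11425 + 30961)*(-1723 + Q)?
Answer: -1027267096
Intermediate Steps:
Q = -22513
(11425 + 30961)*(-1723 + Q) = (11425 + 30961)*(-1723 - 22513) = 42386*(-24236) = -1027267096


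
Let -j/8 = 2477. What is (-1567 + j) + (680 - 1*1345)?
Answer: -22048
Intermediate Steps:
j = -19816 (j = -8*2477 = -19816)
(-1567 + j) + (680 - 1*1345) = (-1567 - 19816) + (680 - 1*1345) = -21383 + (680 - 1345) = -21383 - 665 = -22048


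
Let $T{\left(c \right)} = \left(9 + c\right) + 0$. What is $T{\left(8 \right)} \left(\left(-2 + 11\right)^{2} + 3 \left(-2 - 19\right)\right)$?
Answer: $306$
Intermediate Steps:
$T{\left(c \right)} = 9 + c$
$T{\left(8 \right)} \left(\left(-2 + 11\right)^{2} + 3 \left(-2 - 19\right)\right) = \left(9 + 8\right) \left(\left(-2 + 11\right)^{2} + 3 \left(-2 - 19\right)\right) = 17 \left(9^{2} + 3 \left(-21\right)\right) = 17 \left(81 - 63\right) = 17 \cdot 18 = 306$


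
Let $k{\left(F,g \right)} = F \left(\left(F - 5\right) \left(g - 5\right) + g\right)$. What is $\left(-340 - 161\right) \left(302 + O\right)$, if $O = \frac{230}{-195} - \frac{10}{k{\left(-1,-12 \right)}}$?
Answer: $- \frac{5879903}{39} \approx -1.5077 \cdot 10^{5}$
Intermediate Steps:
$k{\left(F,g \right)} = F \left(g + \left(-5 + F\right) \left(-5 + g\right)\right)$ ($k{\left(F,g \right)} = F \left(\left(-5 + F\right) \left(-5 + g\right) + g\right) = F \left(g + \left(-5 + F\right) \left(-5 + g\right)\right)$)
$O = - \frac{125}{117}$ ($O = \frac{230}{-195} - \frac{10}{\left(-1\right) \left(25 - -5 - -48 - -12\right)} = 230 \left(- \frac{1}{195}\right) - \frac{10}{\left(-1\right) \left(25 + 5 + 48 + 12\right)} = - \frac{46}{39} - \frac{10}{\left(-1\right) 90} = - \frac{46}{39} - \frac{10}{-90} = - \frac{46}{39} - - \frac{1}{9} = - \frac{46}{39} + \frac{1}{9} = - \frac{125}{117} \approx -1.0684$)
$\left(-340 - 161\right) \left(302 + O\right) = \left(-340 - 161\right) \left(302 - \frac{125}{117}\right) = \left(-501\right) \frac{35209}{117} = - \frac{5879903}{39}$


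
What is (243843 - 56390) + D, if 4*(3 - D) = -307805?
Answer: 1057629/4 ≈ 2.6441e+5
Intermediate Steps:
D = 307817/4 (D = 3 - 1/4*(-307805) = 3 + 307805/4 = 307817/4 ≈ 76954.)
(243843 - 56390) + D = (243843 - 56390) + 307817/4 = 187453 + 307817/4 = 1057629/4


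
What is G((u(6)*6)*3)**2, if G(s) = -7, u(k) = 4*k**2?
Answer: 49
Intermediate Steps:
G((u(6)*6)*3)**2 = (-7)**2 = 49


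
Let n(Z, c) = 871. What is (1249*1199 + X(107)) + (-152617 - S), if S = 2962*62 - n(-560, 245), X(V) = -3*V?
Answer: 1161840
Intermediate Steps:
S = 182773 (S = 2962*62 - 1*871 = 183644 - 871 = 182773)
(1249*1199 + X(107)) + (-152617 - S) = (1249*1199 - 3*107) + (-152617 - 1*182773) = (1497551 - 321) + (-152617 - 182773) = 1497230 - 335390 = 1161840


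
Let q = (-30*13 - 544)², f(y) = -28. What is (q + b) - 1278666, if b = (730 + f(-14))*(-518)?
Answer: -769946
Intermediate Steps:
q = 872356 (q = (-390 - 544)² = (-934)² = 872356)
b = -363636 (b = (730 - 28)*(-518) = 702*(-518) = -363636)
(q + b) - 1278666 = (872356 - 363636) - 1278666 = 508720 - 1278666 = -769946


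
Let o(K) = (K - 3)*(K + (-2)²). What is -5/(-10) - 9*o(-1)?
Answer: 217/2 ≈ 108.50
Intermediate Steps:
o(K) = (-3 + K)*(4 + K) (o(K) = (-3 + K)*(K + 4) = (-3 + K)*(4 + K))
-5/(-10) - 9*o(-1) = -5/(-10) - 9*(-12 - 1 + (-1)²) = -5*(-⅒) - 9*(-12 - 1 + 1) = ½ - 9*(-12) = ½ + 108 = 217/2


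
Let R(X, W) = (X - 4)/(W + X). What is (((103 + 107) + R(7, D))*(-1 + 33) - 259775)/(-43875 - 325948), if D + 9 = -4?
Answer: 253071/369823 ≈ 0.68430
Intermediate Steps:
D = -13 (D = -9 - 4 = -13)
R(X, W) = (-4 + X)/(W + X)
(((103 + 107) + R(7, D))*(-1 + 33) - 259775)/(-43875 - 325948) = (((103 + 107) + (-4 + 7)/(-13 + 7))*(-1 + 33) - 259775)/(-43875 - 325948) = ((210 + 3/(-6))*32 - 259775)/(-369823) = ((210 - ⅙*3)*32 - 259775)*(-1/369823) = ((210 - ½)*32 - 259775)*(-1/369823) = ((419/2)*32 - 259775)*(-1/369823) = (6704 - 259775)*(-1/369823) = -253071*(-1/369823) = 253071/369823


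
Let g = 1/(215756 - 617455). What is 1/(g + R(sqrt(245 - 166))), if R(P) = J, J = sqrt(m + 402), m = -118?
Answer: 401699/45826832594683 + 322724173202*sqrt(71)/45826832594683 ≈ 0.059339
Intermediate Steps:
g = -1/401699 (g = 1/(-401699) = -1/401699 ≈ -2.4894e-6)
J = 2*sqrt(71) (J = sqrt(-118 + 402) = sqrt(284) = 2*sqrt(71) ≈ 16.852)
R(P) = 2*sqrt(71)
1/(g + R(sqrt(245 - 166))) = 1/(-1/401699 + 2*sqrt(71))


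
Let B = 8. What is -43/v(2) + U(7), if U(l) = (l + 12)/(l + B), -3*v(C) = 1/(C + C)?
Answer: 7759/15 ≈ 517.27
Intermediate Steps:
v(C) = -1/(6*C) (v(C) = -1/(3*(C + C)) = -1/(2*C)/3 = -1/(6*C))
U(l) = (12 + l)/(8 + l) (U(l) = (l + 12)/(l + 8) = (12 + l)/(8 + l))
-43/v(2) + U(7) = -43/((-1/6/2)) + (12 + 7)/(8 + 7) = -43/((-1/6*1/2)) + 19/15 = -43/(-1/12) + (1/15)*19 = -43*(-12) + 19/15 = 516 + 19/15 = 7759/15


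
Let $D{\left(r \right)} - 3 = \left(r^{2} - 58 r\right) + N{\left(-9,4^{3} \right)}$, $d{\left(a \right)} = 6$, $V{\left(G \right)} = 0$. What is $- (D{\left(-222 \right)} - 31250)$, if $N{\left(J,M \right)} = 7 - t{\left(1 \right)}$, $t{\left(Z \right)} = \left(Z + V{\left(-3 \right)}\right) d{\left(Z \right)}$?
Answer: $-30914$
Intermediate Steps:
$t{\left(Z \right)} = 6 Z$ ($t{\left(Z \right)} = \left(Z + 0\right) 6 = Z 6 = 6 Z$)
$N{\left(J,M \right)} = 1$ ($N{\left(J,M \right)} = 7 - 6 \cdot 1 = 7 - 6 = 1$)
$D{\left(r \right)} = 4 + r^{2} - 58 r$ ($D{\left(r \right)} = 3 + \left(\left(r^{2} - 58 r\right) + 1\right) = 3 + \left(1 + r^{2} - 58 r\right) = 4 + r^{2} - 58 r$)
$- (D{\left(-222 \right)} - 31250) = - (\left(4 + \left(-222\right)^{2} - -12876\right) - 31250) = - (\left(4 + 49284 + 12876\right) - 31250) = - (62164 - 31250) = \left(-1\right) 30914 = -30914$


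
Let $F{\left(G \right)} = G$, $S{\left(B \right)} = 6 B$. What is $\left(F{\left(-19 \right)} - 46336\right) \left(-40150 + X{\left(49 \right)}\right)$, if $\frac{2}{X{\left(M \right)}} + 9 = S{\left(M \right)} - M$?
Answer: $\frac{219616037145}{118} \approx 1.8612 \cdot 10^{9}$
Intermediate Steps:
$X{\left(M \right)} = \frac{2}{-9 + 5 M}$ ($X{\left(M \right)} = \frac{2}{-9 + \left(6 M - M\right)} = \frac{2}{-9 + 5 M}$)
$\left(F{\left(-19 \right)} - 46336\right) \left(-40150 + X{\left(49 \right)}\right) = \left(-19 - 46336\right) \left(-40150 + \frac{2}{-9 + 5 \cdot 49}\right) = - 46355 \left(-40150 + \frac{2}{-9 + 245}\right) = - 46355 \left(-40150 + \frac{2}{236}\right) = - 46355 \left(-40150 + 2 \cdot \frac{1}{236}\right) = - 46355 \left(-40150 + \frac{1}{118}\right) = \left(-46355\right) \left(- \frac{4737699}{118}\right) = \frac{219616037145}{118}$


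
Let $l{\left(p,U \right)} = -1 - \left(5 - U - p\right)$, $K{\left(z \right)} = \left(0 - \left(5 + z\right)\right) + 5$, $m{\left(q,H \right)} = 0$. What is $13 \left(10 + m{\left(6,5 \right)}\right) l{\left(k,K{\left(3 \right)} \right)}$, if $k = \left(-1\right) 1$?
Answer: $-1300$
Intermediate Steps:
$k = -1$
$K{\left(z \right)} = - z$ ($K{\left(z \right)} = \left(-5 - z\right) + 5 = - z$)
$l{\left(p,U \right)} = -6 + U + p$ ($l{\left(p,U \right)} = -1 - \left(5 - U - p\right) = -1 + \left(-5 + U + p\right) = -6 + U + p$)
$13 \left(10 + m{\left(6,5 \right)}\right) l{\left(k,K{\left(3 \right)} \right)} = 13 \left(10 + 0\right) \left(-6 - 3 - 1\right) = 13 \cdot 10 \left(-6 - 3 - 1\right) = 130 \left(-10\right) = -1300$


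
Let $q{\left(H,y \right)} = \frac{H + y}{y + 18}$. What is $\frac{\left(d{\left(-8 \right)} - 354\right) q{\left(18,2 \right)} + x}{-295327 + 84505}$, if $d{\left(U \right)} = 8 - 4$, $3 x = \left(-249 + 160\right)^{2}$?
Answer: $- \frac{6871}{632466} \approx -0.010864$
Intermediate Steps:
$q{\left(H,y \right)} = \frac{H + y}{18 + y}$
$x = \frac{7921}{3}$ ($x = \frac{\left(-249 + 160\right)^{2}}{3} = \frac{\left(-89\right)^{2}}{3} = \frac{1}{3} \cdot 7921 = \frac{7921}{3} \approx 2640.3$)
$d{\left(U \right)} = 4$ ($d{\left(U \right)} = 8 - 4 = 4$)
$\frac{\left(d{\left(-8 \right)} - 354\right) q{\left(18,2 \right)} + x}{-295327 + 84505} = \frac{\left(4 - 354\right) \frac{18 + 2}{18 + 2} + \frac{7921}{3}}{-295327 + 84505} = \frac{- 350 \cdot \frac{1}{20} \cdot 20 + \frac{7921}{3}}{-210822} = \left(- 350 \cdot \frac{1}{20} \cdot 20 + \frac{7921}{3}\right) \left(- \frac{1}{210822}\right) = \left(\left(-350\right) 1 + \frac{7921}{3}\right) \left(- \frac{1}{210822}\right) = \left(-350 + \frac{7921}{3}\right) \left(- \frac{1}{210822}\right) = \frac{6871}{3} \left(- \frac{1}{210822}\right) = - \frac{6871}{632466}$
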